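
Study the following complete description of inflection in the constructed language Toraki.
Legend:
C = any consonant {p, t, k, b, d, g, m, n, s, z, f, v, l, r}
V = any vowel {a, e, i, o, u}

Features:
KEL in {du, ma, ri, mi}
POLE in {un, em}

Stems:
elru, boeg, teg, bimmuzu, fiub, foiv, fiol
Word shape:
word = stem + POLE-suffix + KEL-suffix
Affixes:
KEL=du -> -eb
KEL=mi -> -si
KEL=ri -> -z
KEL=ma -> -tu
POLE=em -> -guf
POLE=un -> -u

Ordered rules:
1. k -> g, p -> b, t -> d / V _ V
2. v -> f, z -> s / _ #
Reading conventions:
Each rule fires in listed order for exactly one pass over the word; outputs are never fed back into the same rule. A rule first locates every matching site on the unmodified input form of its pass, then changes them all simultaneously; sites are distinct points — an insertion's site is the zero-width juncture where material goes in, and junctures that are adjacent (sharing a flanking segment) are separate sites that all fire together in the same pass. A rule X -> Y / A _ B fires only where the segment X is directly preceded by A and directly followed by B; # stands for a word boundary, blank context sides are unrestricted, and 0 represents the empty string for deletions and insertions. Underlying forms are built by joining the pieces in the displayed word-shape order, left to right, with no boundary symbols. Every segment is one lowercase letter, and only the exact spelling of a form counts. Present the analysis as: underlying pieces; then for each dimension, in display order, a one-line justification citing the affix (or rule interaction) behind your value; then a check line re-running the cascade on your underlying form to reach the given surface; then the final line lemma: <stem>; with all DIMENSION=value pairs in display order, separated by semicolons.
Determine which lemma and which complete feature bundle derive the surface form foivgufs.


underlying: foiv-guf-z
KEL=ri - signalled by the affix -z
POLE=em - signalled by the affix -guf
check: foivgufz -> foivgufz -> foivgufs
lemma: foiv; KEL=ri; POLE=em


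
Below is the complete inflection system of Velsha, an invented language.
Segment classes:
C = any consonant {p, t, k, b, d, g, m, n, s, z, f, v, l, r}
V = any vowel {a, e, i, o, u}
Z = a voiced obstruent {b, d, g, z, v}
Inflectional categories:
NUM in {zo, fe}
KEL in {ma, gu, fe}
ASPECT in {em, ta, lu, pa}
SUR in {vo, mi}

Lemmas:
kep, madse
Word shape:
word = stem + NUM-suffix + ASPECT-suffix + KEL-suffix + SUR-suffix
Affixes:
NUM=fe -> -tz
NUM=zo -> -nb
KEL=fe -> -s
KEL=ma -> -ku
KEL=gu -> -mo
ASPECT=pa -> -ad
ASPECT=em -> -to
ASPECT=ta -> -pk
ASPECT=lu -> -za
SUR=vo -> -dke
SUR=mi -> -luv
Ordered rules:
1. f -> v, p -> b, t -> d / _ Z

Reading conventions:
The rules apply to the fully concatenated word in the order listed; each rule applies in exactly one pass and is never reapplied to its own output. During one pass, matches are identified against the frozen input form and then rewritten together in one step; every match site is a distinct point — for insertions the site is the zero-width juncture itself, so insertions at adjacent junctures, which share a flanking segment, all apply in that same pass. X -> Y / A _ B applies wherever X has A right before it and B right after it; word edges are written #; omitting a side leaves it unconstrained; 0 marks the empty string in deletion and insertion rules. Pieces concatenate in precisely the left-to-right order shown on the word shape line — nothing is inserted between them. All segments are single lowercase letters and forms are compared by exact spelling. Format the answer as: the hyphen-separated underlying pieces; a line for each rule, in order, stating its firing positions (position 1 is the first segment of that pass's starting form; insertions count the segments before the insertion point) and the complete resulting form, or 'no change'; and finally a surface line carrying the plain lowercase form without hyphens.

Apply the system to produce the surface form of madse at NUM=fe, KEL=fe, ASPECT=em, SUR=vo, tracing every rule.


underlying: madse-tz-to-s-dke
1. f -> v, p -> b, t -> d / _ Z: fires at position(s) 6: madsedztosdke
surface: madsedztosdke


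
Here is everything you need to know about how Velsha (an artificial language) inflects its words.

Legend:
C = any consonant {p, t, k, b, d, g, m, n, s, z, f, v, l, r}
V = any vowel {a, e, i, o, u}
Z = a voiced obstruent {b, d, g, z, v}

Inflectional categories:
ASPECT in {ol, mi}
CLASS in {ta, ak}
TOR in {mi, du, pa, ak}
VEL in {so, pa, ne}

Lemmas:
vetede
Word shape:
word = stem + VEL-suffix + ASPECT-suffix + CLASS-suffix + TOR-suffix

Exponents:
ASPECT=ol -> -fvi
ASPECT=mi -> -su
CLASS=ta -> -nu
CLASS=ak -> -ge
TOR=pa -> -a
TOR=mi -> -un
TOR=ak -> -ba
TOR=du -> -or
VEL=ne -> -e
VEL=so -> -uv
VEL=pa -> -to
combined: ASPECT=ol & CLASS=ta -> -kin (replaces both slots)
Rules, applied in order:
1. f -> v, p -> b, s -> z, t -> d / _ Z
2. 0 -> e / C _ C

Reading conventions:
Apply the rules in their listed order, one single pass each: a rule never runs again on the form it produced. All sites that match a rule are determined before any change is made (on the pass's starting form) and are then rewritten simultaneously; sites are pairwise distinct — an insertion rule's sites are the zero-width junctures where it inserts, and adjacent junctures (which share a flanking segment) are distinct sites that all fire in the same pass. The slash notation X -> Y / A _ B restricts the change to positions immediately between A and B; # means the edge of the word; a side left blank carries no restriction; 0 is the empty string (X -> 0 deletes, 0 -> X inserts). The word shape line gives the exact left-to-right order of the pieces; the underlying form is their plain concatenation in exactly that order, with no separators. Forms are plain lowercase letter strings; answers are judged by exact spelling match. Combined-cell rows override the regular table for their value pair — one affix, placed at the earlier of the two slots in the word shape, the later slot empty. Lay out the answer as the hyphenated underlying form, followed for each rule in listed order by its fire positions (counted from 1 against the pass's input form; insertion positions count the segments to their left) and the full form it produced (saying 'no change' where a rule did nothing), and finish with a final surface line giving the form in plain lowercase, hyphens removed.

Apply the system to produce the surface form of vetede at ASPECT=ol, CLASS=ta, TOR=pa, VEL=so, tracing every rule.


underlying: vetede-uv-kin-a
1. f -> v, p -> b, s -> z, t -> d / _ Z: no change
2. 0 -> e / C _ C: inserts after position(s) 8: vetedeuvekina
surface: vetedeuvekina


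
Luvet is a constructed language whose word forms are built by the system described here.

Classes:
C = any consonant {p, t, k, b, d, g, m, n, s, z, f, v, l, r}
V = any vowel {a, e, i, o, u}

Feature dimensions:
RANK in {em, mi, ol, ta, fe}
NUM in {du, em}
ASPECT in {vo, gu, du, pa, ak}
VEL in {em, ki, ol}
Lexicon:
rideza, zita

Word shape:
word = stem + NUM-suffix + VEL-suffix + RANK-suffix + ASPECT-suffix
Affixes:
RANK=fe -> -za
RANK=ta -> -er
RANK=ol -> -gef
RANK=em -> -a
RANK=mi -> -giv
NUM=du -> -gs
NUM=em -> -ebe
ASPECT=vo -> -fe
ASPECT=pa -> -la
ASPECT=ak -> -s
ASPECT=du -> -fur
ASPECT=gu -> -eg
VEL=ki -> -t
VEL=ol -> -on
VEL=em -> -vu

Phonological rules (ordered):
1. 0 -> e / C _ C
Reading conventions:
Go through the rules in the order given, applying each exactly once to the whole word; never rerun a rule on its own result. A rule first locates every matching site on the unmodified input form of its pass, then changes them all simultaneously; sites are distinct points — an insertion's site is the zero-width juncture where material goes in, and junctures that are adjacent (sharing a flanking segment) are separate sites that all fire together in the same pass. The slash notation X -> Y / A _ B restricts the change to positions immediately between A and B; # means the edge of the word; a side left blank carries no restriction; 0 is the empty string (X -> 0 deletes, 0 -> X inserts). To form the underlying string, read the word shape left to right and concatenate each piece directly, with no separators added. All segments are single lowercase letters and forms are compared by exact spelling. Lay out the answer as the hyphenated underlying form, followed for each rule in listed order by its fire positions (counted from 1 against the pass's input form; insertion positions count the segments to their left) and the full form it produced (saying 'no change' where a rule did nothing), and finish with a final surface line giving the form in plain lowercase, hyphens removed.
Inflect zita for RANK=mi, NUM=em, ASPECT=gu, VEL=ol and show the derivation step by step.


underlying: zita-ebe-on-giv-eg
1. 0 -> e / C _ C: inserts after position(s) 9: zitaebeonegiveg
surface: zitaebeonegiveg


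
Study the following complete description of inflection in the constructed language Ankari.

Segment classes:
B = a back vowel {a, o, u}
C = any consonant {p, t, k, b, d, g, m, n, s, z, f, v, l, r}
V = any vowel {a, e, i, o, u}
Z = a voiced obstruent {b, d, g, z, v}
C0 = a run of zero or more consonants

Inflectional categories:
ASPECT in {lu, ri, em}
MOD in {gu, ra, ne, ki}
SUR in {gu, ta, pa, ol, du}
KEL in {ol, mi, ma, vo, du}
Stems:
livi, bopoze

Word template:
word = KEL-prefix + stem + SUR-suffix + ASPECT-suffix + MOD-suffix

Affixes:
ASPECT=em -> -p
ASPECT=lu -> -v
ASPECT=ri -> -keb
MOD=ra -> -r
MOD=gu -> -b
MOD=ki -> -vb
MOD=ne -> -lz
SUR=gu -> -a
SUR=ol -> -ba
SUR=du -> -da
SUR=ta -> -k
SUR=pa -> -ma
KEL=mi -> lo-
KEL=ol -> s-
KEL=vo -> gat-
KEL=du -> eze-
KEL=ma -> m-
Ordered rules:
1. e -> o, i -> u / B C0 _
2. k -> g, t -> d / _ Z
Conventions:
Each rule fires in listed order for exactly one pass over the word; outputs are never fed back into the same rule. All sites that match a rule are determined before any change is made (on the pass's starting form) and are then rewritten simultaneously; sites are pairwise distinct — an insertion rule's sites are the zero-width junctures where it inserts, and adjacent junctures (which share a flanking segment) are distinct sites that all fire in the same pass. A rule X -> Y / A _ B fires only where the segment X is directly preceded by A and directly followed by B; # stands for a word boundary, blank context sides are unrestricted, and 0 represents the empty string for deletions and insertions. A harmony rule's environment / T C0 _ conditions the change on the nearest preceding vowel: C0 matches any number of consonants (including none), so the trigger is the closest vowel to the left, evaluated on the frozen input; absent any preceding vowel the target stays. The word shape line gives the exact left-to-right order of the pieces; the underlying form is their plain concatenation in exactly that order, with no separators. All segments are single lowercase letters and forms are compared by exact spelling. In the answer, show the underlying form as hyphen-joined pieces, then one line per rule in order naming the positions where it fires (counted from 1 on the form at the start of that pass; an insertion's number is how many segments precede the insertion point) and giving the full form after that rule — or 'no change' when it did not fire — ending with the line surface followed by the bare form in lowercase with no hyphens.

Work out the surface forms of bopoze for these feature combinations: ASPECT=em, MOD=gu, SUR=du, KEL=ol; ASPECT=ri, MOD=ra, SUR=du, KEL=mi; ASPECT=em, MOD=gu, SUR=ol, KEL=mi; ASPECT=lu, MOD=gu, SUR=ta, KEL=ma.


cell ASPECT=em, MOD=gu, SUR=du, KEL=ol:
underlying: s-bopoze-da-p-b
1. e -> o, i -> u / B C0 _: fires at position(s) 7: sbopozodapb
2. k -> g, t -> d / _ Z: no change
surface: sbopozodapb

cell ASPECT=ri, MOD=ra, SUR=du, KEL=mi:
underlying: lo-bopoze-da-keb-r
1. e -> o, i -> u / B C0 _: fires at position(s) 8, 12: lobopozodakobr
2. k -> g, t -> d / _ Z: no change
surface: lobopozodakobr

cell ASPECT=em, MOD=gu, SUR=ol, KEL=mi:
underlying: lo-bopoze-ba-p-b
1. e -> o, i -> u / B C0 _: fires at position(s) 8: lobopozobapb
2. k -> g, t -> d / _ Z: no change
surface: lobopozobapb

cell ASPECT=lu, MOD=gu, SUR=ta, KEL=ma:
underlying: m-bopoze-k-v-b
1. e -> o, i -> u / B C0 _: fires at position(s) 7: mbopozokvb
2. k -> g, t -> d / _ Z: fires at position(s) 8: mbopozogvb
surface: mbopozogvb


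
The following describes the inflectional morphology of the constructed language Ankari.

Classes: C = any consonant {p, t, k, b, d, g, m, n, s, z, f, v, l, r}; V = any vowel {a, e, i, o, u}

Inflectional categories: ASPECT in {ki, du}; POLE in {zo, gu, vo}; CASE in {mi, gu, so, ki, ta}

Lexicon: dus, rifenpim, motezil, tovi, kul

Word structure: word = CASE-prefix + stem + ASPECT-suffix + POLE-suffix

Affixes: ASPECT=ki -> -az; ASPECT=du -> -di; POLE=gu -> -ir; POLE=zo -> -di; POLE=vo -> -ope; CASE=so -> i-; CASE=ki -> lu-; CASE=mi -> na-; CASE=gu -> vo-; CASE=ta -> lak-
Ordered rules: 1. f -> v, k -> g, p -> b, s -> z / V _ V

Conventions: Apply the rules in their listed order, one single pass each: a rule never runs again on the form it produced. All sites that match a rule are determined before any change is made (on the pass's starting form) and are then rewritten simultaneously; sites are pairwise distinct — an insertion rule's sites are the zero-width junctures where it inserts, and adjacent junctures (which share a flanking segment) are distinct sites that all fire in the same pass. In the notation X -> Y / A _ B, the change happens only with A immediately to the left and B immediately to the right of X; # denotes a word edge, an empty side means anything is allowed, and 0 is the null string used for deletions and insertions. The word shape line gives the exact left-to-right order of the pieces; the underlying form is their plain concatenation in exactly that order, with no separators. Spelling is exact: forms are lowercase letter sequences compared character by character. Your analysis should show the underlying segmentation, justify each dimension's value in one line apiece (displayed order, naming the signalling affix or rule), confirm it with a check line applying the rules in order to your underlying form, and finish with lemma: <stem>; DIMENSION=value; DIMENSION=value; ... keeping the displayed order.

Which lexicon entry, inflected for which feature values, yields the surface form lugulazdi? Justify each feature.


underlying: lu-kul-az-di
ASPECT=ki - signalled by the affix -az
POLE=zo - signalled by the affix -di
CASE=ki - signalled by the affix lu-
check: lukulazdi -> lugulazdi
lemma: kul; ASPECT=ki; POLE=zo; CASE=ki


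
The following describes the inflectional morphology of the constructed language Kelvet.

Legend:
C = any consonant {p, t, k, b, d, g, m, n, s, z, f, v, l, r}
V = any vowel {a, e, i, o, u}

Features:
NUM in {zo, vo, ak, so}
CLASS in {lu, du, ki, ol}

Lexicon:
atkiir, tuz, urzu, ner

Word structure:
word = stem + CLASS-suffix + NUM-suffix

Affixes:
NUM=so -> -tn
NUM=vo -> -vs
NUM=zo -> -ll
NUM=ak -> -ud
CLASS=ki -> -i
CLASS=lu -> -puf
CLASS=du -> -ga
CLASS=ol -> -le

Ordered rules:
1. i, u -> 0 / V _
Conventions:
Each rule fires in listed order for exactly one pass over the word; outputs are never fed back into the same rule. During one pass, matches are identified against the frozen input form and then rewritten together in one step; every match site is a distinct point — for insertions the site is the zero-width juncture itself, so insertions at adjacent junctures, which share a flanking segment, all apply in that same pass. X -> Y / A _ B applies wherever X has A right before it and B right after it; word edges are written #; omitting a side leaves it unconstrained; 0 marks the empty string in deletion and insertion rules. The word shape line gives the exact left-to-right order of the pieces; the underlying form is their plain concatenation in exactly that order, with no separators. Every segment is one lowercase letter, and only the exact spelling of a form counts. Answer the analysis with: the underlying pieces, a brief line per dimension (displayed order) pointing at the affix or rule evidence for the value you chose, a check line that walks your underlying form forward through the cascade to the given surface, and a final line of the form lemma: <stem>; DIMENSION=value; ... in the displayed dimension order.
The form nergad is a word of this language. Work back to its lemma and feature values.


underlying: ner-ga-ud
NUM=ak - signalled by the affix -ud
CLASS=du - signalled by the affix -ga
check: nergaud -> nergad
lemma: ner; NUM=ak; CLASS=du


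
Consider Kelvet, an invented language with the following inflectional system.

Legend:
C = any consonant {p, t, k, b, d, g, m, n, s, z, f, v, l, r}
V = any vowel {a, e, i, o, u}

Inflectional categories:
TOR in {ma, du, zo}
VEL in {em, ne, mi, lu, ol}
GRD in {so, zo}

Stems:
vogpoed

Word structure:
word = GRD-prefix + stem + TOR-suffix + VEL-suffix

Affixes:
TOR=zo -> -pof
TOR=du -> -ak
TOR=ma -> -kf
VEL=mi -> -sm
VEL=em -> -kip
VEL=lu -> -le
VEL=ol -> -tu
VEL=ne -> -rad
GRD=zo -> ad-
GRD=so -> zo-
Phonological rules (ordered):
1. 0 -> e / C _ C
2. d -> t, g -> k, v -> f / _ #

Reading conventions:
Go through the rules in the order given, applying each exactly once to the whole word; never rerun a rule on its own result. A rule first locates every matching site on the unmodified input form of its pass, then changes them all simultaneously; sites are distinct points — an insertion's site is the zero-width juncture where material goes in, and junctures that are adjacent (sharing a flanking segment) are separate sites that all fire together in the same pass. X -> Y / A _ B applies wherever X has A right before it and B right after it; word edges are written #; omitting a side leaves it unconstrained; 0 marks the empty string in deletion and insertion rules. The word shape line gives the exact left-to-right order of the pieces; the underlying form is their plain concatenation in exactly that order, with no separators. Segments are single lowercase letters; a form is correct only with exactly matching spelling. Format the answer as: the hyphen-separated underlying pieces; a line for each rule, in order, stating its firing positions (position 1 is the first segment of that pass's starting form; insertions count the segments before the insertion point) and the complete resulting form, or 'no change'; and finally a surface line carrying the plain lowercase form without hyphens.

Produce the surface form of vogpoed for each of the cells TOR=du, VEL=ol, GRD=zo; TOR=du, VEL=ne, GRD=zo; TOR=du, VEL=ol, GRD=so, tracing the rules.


cell TOR=du, VEL=ol, GRD=zo:
underlying: ad-vogpoed-ak-tu
1. 0 -> e / C _ C: inserts after position(s) 2, 5, 11: adevogepoedaketu
2. d -> t, g -> k, v -> f / _ #: no change
surface: adevogepoedaketu

cell TOR=du, VEL=ne, GRD=zo:
underlying: ad-vogpoed-ak-rad
1. 0 -> e / C _ C: inserts after position(s) 2, 5, 11: adevogepoedakerad
2. d -> t, g -> k, v -> f / _ #: fires at position(s) 17: adevogepoedakerat
surface: adevogepoedakerat

cell TOR=du, VEL=ol, GRD=so:
underlying: zo-vogpoed-ak-tu
1. 0 -> e / C _ C: inserts after position(s) 5, 11: zovogepoedaketu
2. d -> t, g -> k, v -> f / _ #: no change
surface: zovogepoedaketu


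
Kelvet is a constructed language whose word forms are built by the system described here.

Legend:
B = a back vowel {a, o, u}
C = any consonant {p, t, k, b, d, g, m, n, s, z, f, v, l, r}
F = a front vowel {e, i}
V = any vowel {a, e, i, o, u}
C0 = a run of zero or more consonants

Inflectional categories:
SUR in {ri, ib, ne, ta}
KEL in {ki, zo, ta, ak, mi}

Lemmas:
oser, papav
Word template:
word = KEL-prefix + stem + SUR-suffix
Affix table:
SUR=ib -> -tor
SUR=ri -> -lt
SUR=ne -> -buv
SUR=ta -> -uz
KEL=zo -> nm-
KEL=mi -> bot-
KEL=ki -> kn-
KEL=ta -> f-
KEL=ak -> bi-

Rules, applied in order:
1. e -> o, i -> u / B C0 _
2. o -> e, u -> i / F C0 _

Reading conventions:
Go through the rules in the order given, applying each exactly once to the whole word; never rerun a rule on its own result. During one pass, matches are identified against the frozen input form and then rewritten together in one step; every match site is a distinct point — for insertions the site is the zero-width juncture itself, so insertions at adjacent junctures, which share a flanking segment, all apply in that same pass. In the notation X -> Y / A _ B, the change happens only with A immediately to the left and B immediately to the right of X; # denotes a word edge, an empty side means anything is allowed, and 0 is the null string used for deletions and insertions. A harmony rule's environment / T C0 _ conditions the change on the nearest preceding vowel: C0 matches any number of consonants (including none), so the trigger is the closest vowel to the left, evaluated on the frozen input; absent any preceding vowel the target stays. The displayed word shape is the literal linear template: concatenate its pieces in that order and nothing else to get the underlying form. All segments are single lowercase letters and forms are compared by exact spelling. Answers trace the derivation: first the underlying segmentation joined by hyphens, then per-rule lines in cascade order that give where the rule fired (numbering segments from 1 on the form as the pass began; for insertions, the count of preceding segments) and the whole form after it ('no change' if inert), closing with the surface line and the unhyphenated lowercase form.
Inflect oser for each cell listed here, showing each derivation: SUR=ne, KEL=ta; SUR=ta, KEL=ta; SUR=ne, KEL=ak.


cell SUR=ne, KEL=ta:
underlying: f-oser-buv
1. e -> o, i -> u / B C0 _: fires at position(s) 4: fosorbuv
2. o -> e, u -> i / F C0 _: no change
surface: fosorbuv

cell SUR=ta, KEL=ta:
underlying: f-oser-uz
1. e -> o, i -> u / B C0 _: fires at position(s) 4: fosoruz
2. o -> e, u -> i / F C0 _: no change
surface: fosoruz

cell SUR=ne, KEL=ak:
underlying: bi-oser-buv
1. e -> o, i -> u / B C0 _: fires at position(s) 5: biosorbuv
2. o -> e, u -> i / F C0 _: fires at position(s) 3: biesorbuv
surface: biesorbuv


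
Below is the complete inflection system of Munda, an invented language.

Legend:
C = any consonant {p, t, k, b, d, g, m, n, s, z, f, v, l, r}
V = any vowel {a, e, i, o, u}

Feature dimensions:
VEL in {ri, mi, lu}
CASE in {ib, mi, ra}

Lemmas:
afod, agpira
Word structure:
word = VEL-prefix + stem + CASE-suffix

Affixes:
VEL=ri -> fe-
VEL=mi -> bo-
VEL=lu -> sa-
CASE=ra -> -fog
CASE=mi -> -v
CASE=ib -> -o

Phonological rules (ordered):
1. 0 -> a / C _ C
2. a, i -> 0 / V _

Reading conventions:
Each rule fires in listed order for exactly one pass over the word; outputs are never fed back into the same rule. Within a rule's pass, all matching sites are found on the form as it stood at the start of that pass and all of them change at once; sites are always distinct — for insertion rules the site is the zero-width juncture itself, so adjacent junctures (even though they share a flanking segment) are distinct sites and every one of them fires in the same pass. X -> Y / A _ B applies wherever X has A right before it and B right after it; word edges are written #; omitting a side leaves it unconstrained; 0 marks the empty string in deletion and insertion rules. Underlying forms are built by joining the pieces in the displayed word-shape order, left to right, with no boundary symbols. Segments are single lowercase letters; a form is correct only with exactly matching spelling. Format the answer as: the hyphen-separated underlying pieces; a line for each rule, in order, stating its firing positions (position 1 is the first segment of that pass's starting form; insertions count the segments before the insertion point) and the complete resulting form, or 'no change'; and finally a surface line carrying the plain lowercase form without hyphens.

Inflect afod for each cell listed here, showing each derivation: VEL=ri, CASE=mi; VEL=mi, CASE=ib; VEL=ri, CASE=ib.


cell VEL=ri, CASE=mi:
underlying: fe-afod-v
1. 0 -> a / C _ C: inserts after position(s) 6: feafodav
2. a, i -> 0 / V _: fires at position(s) 3: fefodav
surface: fefodav

cell VEL=mi, CASE=ib:
underlying: bo-afod-o
1. 0 -> a / C _ C: no change
2. a, i -> 0 / V _: fires at position(s) 3: bofodo
surface: bofodo

cell VEL=ri, CASE=ib:
underlying: fe-afod-o
1. 0 -> a / C _ C: no change
2. a, i -> 0 / V _: fires at position(s) 3: fefodo
surface: fefodo


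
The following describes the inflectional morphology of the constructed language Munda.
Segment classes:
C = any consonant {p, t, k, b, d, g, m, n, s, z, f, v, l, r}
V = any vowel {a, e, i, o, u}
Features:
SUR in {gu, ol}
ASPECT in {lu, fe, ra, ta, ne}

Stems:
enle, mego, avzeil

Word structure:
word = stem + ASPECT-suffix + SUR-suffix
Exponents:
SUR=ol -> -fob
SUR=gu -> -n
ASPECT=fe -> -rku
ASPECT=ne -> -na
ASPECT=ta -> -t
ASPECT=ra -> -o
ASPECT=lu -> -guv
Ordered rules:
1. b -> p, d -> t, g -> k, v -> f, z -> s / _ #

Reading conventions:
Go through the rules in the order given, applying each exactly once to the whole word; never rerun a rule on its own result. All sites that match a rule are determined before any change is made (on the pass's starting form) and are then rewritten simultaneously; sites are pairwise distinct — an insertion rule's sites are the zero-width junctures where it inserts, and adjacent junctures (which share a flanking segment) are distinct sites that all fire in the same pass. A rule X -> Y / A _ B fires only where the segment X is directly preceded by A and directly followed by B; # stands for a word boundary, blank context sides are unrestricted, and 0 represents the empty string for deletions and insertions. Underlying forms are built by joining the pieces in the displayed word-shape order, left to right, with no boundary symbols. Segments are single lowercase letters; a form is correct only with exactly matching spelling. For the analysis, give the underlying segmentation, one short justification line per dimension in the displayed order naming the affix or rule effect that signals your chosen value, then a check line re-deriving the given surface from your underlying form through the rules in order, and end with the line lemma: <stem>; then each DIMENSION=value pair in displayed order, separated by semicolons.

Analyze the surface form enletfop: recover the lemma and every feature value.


underlying: enle-t-fob
SUR=ol - signalled by the affix -fob
ASPECT=ta - signalled by the affix -t
check: enletfob -> enletfop
lemma: enle; SUR=ol; ASPECT=ta


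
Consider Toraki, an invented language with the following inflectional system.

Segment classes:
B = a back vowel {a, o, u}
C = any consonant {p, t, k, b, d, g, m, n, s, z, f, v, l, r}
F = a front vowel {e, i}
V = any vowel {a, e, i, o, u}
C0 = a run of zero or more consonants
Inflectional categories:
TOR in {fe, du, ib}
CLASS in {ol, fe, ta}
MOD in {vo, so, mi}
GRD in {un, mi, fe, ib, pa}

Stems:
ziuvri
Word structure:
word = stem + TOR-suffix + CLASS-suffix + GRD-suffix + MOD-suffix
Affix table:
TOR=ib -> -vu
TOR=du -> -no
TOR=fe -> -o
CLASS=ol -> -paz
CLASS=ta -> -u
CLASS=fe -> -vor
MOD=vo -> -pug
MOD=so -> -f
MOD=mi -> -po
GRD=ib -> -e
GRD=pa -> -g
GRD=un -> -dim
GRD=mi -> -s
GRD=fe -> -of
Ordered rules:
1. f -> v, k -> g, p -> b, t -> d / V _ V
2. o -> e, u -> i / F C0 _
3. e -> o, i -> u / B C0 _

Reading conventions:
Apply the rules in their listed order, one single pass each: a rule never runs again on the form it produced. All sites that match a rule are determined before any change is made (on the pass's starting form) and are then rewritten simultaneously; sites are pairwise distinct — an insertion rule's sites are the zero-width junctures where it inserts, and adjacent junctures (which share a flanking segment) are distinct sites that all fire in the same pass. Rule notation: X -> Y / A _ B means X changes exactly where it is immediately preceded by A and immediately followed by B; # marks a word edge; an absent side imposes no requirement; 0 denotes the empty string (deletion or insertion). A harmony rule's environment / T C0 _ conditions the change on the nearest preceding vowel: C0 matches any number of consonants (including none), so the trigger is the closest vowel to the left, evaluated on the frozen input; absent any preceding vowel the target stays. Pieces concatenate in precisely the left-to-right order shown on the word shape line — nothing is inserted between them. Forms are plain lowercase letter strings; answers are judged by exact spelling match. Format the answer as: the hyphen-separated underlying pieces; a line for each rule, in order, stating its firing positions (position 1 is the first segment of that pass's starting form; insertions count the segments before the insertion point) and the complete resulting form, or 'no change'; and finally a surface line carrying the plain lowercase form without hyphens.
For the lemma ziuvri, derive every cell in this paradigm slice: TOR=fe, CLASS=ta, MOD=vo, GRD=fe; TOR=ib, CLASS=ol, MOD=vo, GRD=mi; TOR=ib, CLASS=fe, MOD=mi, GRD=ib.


cell TOR=fe, CLASS=ta, MOD=vo, GRD=fe:
underlying: ziuvri-o-u-of-pug
1. f -> v, k -> g, p -> b, t -> d / V _ V: no change
2. o -> e, u -> i / F C0 _: fires at position(s) 3, 7: ziivrieuofpug
3. e -> o, i -> u / B C0 _: no change
surface: ziivrieuofpug

cell TOR=ib, CLASS=ol, MOD=vo, GRD=mi:
underlying: ziuvri-vu-paz-s-pug
1. f -> v, k -> g, p -> b, t -> d / V _ V: fires at position(s) 9: ziuvrivubazspug
2. o -> e, u -> i / F C0 _: fires at position(s) 3, 8: ziivrivibazspug
3. e -> o, i -> u / B C0 _: no change
surface: ziivrivibazspug

cell TOR=ib, CLASS=fe, MOD=mi, GRD=ib:
underlying: ziuvri-vu-vor-e-po
1. f -> v, k -> g, p -> b, t -> d / V _ V: fires at position(s) 13: ziuvrivuvorebo
2. o -> e, u -> i / F C0 _: fires at position(s) 3, 8, 14: ziivrivivorebe
3. e -> o, i -> u / B C0 _: fires at position(s) 12: ziivrivivorobe
surface: ziivrivivorobe


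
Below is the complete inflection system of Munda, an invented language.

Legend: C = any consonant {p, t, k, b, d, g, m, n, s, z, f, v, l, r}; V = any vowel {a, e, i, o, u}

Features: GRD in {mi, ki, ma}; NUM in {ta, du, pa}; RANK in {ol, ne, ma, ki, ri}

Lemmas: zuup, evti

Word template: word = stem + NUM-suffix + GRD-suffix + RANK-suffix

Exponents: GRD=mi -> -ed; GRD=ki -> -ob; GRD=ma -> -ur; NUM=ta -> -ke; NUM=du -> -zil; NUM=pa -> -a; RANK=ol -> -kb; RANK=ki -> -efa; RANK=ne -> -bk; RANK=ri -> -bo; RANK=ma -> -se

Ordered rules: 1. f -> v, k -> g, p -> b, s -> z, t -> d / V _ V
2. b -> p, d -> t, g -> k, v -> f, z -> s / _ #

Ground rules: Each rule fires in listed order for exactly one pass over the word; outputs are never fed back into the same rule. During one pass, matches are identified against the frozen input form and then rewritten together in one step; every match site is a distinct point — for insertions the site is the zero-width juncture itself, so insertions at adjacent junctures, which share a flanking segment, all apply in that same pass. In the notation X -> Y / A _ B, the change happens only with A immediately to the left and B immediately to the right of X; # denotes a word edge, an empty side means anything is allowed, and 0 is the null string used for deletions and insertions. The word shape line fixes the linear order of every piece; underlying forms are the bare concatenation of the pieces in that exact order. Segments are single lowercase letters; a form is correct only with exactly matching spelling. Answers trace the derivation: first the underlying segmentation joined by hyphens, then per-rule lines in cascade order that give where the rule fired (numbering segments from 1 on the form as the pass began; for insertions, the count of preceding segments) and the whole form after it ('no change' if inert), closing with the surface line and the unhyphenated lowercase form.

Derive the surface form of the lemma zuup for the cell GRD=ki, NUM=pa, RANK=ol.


underlying: zuup-a-ob-kb
1. f -> v, k -> g, p -> b, s -> z, t -> d / V _ V: fires at position(s) 4: zuubaobkb
2. b -> p, d -> t, g -> k, v -> f, z -> s / _ #: fires at position(s) 9: zuubaobkp
surface: zuubaobkp


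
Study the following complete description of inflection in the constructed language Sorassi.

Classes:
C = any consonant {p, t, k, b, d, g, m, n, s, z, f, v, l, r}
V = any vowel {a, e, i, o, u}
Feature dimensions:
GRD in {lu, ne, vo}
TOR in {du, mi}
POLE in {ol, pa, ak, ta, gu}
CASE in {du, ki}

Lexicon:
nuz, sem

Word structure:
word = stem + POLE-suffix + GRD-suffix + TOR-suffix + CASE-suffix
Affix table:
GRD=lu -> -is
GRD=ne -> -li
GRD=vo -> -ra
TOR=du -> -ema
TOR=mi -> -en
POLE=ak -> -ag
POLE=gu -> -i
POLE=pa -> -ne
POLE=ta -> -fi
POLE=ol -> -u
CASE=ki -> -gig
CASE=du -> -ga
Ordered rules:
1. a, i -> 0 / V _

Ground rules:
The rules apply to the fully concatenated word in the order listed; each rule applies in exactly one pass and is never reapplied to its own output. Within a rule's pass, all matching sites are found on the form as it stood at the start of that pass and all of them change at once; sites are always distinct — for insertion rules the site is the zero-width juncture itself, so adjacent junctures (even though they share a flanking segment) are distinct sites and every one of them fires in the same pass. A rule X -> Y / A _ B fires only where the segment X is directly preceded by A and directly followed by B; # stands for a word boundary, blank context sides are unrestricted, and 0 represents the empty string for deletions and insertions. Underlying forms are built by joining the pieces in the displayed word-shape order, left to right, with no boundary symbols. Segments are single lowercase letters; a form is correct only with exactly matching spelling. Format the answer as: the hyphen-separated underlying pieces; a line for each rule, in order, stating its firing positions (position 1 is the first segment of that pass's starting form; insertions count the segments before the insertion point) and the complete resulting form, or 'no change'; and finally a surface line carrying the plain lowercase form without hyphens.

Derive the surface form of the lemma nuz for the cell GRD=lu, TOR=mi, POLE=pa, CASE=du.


underlying: nuz-ne-is-en-ga
1. a, i -> 0 / V _: fires at position(s) 6: nuznesenga
surface: nuznesenga


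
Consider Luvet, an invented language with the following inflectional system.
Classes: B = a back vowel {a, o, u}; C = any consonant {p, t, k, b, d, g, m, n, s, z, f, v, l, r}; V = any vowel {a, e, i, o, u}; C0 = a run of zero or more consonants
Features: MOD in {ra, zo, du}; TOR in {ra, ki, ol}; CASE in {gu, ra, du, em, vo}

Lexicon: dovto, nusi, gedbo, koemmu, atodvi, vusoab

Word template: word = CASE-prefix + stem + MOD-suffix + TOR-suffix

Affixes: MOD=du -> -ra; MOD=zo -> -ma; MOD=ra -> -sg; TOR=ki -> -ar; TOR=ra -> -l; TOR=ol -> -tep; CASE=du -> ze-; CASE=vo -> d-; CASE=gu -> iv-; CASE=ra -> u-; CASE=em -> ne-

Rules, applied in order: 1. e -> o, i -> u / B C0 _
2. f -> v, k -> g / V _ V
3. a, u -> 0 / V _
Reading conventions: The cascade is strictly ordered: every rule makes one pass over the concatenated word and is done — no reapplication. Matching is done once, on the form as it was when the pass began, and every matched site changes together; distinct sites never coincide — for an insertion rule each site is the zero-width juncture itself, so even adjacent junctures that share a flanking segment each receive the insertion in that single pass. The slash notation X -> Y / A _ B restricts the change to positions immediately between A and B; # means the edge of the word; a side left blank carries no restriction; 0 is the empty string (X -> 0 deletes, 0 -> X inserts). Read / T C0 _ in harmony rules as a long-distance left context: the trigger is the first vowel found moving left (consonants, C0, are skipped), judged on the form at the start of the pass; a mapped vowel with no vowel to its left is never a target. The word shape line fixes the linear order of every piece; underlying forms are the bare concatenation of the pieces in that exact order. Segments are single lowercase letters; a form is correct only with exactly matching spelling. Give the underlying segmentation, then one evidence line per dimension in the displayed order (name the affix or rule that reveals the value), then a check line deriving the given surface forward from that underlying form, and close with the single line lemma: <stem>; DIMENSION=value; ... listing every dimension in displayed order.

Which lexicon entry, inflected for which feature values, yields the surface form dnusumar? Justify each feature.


underlying: d-nusi-ma-ar
MOD=zo - signalled by the affix -ma
TOR=ki - signalled by the affix -ar
CASE=vo - signalled by the affix d-
check: dnusimaar -> dnusumaar -> dnusumaar -> dnusumar
lemma: nusi; MOD=zo; TOR=ki; CASE=vo


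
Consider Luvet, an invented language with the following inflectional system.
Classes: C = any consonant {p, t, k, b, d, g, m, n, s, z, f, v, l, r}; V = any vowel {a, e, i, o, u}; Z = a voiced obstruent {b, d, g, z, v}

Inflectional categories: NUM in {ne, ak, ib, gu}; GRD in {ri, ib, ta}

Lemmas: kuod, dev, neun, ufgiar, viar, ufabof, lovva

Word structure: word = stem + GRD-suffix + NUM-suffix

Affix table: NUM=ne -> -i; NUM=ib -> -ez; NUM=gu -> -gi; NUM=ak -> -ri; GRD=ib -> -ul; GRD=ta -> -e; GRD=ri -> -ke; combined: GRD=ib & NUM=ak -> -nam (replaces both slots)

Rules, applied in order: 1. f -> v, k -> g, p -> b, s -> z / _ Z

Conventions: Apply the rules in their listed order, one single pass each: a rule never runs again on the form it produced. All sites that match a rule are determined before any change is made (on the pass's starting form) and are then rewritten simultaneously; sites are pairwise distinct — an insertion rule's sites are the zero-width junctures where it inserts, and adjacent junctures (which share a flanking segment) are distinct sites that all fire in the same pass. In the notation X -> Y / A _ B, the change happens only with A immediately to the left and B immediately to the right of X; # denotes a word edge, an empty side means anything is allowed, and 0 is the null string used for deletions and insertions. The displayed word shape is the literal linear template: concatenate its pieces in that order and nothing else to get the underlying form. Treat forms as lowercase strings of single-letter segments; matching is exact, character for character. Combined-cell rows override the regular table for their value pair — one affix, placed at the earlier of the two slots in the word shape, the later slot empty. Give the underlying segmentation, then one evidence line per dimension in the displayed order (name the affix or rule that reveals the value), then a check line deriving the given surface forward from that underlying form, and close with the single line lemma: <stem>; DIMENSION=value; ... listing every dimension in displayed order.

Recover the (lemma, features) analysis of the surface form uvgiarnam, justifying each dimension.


underlying: ufgiar-nam
NUM=ak - signalled by the combined affix row
GRD=ib - signalled by the combined affix row
check: ufgiarnam -> uvgiarnam
lemma: ufgiar; NUM=ak; GRD=ib


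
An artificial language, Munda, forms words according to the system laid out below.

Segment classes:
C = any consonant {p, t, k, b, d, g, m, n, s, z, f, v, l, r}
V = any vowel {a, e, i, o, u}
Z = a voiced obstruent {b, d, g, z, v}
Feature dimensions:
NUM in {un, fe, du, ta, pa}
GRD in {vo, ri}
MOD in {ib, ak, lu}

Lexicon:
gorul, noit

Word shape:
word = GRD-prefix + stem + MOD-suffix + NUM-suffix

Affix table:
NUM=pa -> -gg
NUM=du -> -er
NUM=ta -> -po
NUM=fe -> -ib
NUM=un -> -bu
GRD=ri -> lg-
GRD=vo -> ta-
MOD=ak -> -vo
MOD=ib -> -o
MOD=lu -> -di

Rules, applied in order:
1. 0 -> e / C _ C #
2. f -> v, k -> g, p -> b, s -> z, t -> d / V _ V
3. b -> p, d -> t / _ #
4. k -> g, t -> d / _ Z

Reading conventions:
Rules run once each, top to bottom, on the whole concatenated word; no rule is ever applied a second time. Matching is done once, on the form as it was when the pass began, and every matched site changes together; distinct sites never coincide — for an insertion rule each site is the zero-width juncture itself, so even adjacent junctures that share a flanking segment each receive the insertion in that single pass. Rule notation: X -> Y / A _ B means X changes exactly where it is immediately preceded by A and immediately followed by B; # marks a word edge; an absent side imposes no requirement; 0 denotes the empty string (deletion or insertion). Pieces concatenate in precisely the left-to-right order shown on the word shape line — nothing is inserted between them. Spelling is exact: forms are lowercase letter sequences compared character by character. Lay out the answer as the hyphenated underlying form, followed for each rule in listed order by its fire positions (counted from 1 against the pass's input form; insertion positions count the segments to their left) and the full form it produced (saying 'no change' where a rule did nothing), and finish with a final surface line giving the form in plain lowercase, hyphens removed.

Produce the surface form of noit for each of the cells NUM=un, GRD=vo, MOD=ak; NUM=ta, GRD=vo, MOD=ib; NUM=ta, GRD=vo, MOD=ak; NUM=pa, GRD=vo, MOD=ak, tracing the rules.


cell NUM=un, GRD=vo, MOD=ak:
underlying: ta-noit-vo-bu
1. 0 -> e / C _ C #: no change
2. f -> v, k -> g, p -> b, s -> z, t -> d / V _ V: no change
3. b -> p, d -> t / _ #: no change
4. k -> g, t -> d / _ Z: fires at position(s) 6: tanoidvobu
surface: tanoidvobu

cell NUM=ta, GRD=vo, MOD=ib:
underlying: ta-noit-o-po
1. 0 -> e / C _ C #: no change
2. f -> v, k -> g, p -> b, s -> z, t -> d / V _ V: fires at position(s) 6, 8: tanoidobo
3. b -> p, d -> t / _ #: no change
4. k -> g, t -> d / _ Z: no change
surface: tanoidobo

cell NUM=ta, GRD=vo, MOD=ak:
underlying: ta-noit-vo-po
1. 0 -> e / C _ C #: no change
2. f -> v, k -> g, p -> b, s -> z, t -> d / V _ V: fires at position(s) 9: tanoitvobo
3. b -> p, d -> t / _ #: no change
4. k -> g, t -> d / _ Z: fires at position(s) 6: tanoidvobo
surface: tanoidvobo

cell NUM=pa, GRD=vo, MOD=ak:
underlying: ta-noit-vo-gg
1. 0 -> e / C _ C #: inserts after position(s) 9: tanoitvogeg
2. f -> v, k -> g, p -> b, s -> z, t -> d / V _ V: no change
3. b -> p, d -> t / _ #: no change
4. k -> g, t -> d / _ Z: fires at position(s) 6: tanoidvogeg
surface: tanoidvogeg
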